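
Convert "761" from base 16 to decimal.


Input: "761" in base 16
Positional expansion:
  Digit '7' (value 7) x 16^2 = 1792
  Digit '6' (value 6) x 16^1 = 96
  Digit '1' (value 1) x 16^0 = 1
Sum = 1889

1889


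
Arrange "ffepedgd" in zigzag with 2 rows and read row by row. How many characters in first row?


Zigzag "ffepedgd" into 2 rows:
Placing characters:
  'f' => row 0
  'f' => row 1
  'e' => row 0
  'p' => row 1
  'e' => row 0
  'd' => row 1
  'g' => row 0
  'd' => row 1
Rows:
  Row 0: "feeg"
  Row 1: "fpdd"
First row length: 4

4


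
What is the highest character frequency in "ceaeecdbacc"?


Input: ceaeecdbacc
Character counts:
  'a': 2
  'b': 1
  'c': 4
  'd': 1
  'e': 3
Maximum frequency: 4

4


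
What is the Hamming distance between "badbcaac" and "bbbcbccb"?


Comparing "badbcaac" and "bbbcbccb" position by position:
  Position 0: 'b' vs 'b' => same
  Position 1: 'a' vs 'b' => differ
  Position 2: 'd' vs 'b' => differ
  Position 3: 'b' vs 'c' => differ
  Position 4: 'c' vs 'b' => differ
  Position 5: 'a' vs 'c' => differ
  Position 6: 'a' vs 'c' => differ
  Position 7: 'c' vs 'b' => differ
Total differences (Hamming distance): 7

7


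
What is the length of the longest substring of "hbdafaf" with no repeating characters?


Input: "hbdafaf"
Sliding window (track last position of each char):
  Position 0 ('h'): window [0,0] length 1 -- new best
  Position 1 ('b'): window [0,1] length 2 -- new best
  Position 2 ('d'): window [0,2] length 3 -- new best
  Position 3 ('a'): window [0,3] length 4 -- new best
  Position 4 ('f'): window [0,4] length 5 -- new best
  Position 5 ('a'): repeat (last at 3), move window start to 4
  Position 5 ('a'): window [4,5] length 2
  Position 6 ('f'): repeat (last at 4), move window start to 5
  Position 6 ('f'): window [5,6] length 2
Longest substring with no repeats: "hbdaf" with length 5

5


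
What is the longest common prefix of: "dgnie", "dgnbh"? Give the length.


Words: dgnie, dgnbh
  Position 0: all 'd' => match
  Position 1: all 'g' => match
  Position 2: all 'n' => match
  Position 3: ('i', 'b') => mismatch, stop
LCP = "dgn" (length 3)

3


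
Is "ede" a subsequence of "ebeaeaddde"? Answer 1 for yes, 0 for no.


Check if "ede" is a subsequence of "ebeaeaddde"
Greedy scan:
  Position 0 ('e'): matches sub[0] = 'e'
  Position 1 ('b'): no match needed
  Position 2 ('e'): no match needed
  Position 3 ('a'): no match needed
  Position 4 ('e'): no match needed
  Position 5 ('a'): no match needed
  Position 6 ('d'): matches sub[1] = 'd'
  Position 7 ('d'): no match needed
  Position 8 ('d'): no match needed
  Position 9 ('e'): matches sub[2] = 'e'
All 3 characters matched => is a subsequence

1


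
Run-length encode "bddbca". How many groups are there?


Input: bddbca
Scanning for consecutive runs:
  Group 1: 'b' x 1 (positions 0-0)
  Group 2: 'd' x 2 (positions 1-2)
  Group 3: 'b' x 1 (positions 3-3)
  Group 4: 'c' x 1 (positions 4-4)
  Group 5: 'a' x 1 (positions 5-5)
Total groups: 5

5


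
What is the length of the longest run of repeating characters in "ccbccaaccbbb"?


Input: "ccbccaaccbbb"
Scanning for longest run:
  Position 1 ('c'): continues run of 'c', length=2
  Position 2 ('b'): new char, reset run to 1
  Position 3 ('c'): new char, reset run to 1
  Position 4 ('c'): continues run of 'c', length=2
  Position 5 ('a'): new char, reset run to 1
  Position 6 ('a'): continues run of 'a', length=2
  Position 7 ('c'): new char, reset run to 1
  Position 8 ('c'): continues run of 'c', length=2
  Position 9 ('b'): new char, reset run to 1
  Position 10 ('b'): continues run of 'b', length=2
  Position 11 ('b'): continues run of 'b', length=3
Longest run: 'b' with length 3

3


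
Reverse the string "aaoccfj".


Input: aaoccfj
Reading characters right to left:
  Position 6: 'j'
  Position 5: 'f'
  Position 4: 'c'
  Position 3: 'c'
  Position 2: 'o'
  Position 1: 'a'
  Position 0: 'a'
Reversed: jfccoaa

jfccoaa


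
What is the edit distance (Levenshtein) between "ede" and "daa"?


Computing edit distance: "ede" -> "daa"
DP table:
           d    a    a
      0    1    2    3
  e   1    1    2    3
  d   2    1    2    3
  e   3    2    2    3
Edit distance = dp[3][3] = 3

3


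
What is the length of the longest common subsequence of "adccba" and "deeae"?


LCS of "adccba" and "deeae"
DP table:
           d    e    e    a    e
      0    0    0    0    0    0
  a   0    0    0    0    1    1
  d   0    1    1    1    1    1
  c   0    1    1    1    1    1
  c   0    1    1    1    1    1
  b   0    1    1    1    1    1
  a   0    1    1    1    2    2
LCS length = dp[6][5] = 2

2


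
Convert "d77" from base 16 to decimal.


Input: "d77" in base 16
Positional expansion:
  Digit 'd' (value 13) x 16^2 = 3328
  Digit '7' (value 7) x 16^1 = 112
  Digit '7' (value 7) x 16^0 = 7
Sum = 3447

3447


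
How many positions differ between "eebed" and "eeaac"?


Comparing "eebed" and "eeaac" position by position:
  Position 0: 'e' vs 'e' => same
  Position 1: 'e' vs 'e' => same
  Position 2: 'b' vs 'a' => DIFFER
  Position 3: 'e' vs 'a' => DIFFER
  Position 4: 'd' vs 'c' => DIFFER
Positions that differ: 3

3


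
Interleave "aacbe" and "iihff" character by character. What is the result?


Interleaving "aacbe" and "iihff":
  Position 0: 'a' from first, 'i' from second => "ai"
  Position 1: 'a' from first, 'i' from second => "ai"
  Position 2: 'c' from first, 'h' from second => "ch"
  Position 3: 'b' from first, 'f' from second => "bf"
  Position 4: 'e' from first, 'f' from second => "ef"
Result: aiaichbfef

aiaichbfef


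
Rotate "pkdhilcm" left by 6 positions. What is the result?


Input: "pkdhilcm", rotate left by 6
First 6 characters: "pkdhil"
Remaining characters: "cm"
Concatenate remaining + first: "cm" + "pkdhil" = "cmpkdhil"

cmpkdhil


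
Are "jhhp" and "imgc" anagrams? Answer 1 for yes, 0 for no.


Strings: "jhhp", "imgc"
Sorted first:  hhjp
Sorted second: cgim
Differ at position 0: 'h' vs 'c' => not anagrams

0


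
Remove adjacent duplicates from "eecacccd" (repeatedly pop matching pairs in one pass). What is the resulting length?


Input: eecacccd
Stack-based adjacent duplicate removal:
  Read 'e': push. Stack: e
  Read 'e': matches stack top 'e' => pop. Stack: (empty)
  Read 'c': push. Stack: c
  Read 'a': push. Stack: ca
  Read 'c': push. Stack: cac
  Read 'c': matches stack top 'c' => pop. Stack: ca
  Read 'c': push. Stack: cac
  Read 'd': push. Stack: cacd
Final stack: "cacd" (length 4)

4


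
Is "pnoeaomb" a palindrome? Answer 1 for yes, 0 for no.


Input: pnoeaomb
Reversed: bmoaeonp
  Compare pos 0 ('p') with pos 7 ('b'): MISMATCH
  Compare pos 1 ('n') with pos 6 ('m'): MISMATCH
  Compare pos 2 ('o') with pos 5 ('o'): match
  Compare pos 3 ('e') with pos 4 ('a'): MISMATCH
Result: not a palindrome

0


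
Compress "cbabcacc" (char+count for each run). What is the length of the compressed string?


Input: cbabcacc
Runs:
  'c' x 1 => "c1"
  'b' x 1 => "b1"
  'a' x 1 => "a1"
  'b' x 1 => "b1"
  'c' x 1 => "c1"
  'a' x 1 => "a1"
  'c' x 2 => "c2"
Compressed: "c1b1a1b1c1a1c2"
Compressed length: 14

14


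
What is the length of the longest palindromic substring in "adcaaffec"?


Input: "adcaaffec"
Checking substrings for palindromes:
  [3:5] "aa" (len 2) => palindrome
  [5:7] "ff" (len 2) => palindrome
Longest palindromic substring: "aa" with length 2

2


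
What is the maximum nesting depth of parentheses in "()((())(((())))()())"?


Input: "()((())(((())))()())"
Tracking depth:
  Position 0 '(': depth becomes 1
  Position 1 ')': depth becomes 0
  Position 2 '(': depth becomes 1
  Position 3 '(': depth becomes 2
  Position 4 '(': depth becomes 3
  Position 5 ')': depth becomes 2
  Position 6 ')': depth becomes 1
  Position 7 '(': depth becomes 2
  Position 8 '(': depth becomes 3
  Position 9 '(': depth becomes 4
  Position 10 '(': depth becomes 5
  Position 11 ')': depth becomes 4
  Position 12 ')': depth becomes 3
  Position 13 ')': depth becomes 2
  Position 14 ')': depth becomes 1
  Position 15 '(': depth becomes 2
  Position 16 ')': depth becomes 1
  Position 17 '(': depth becomes 2
  Position 18 ')': depth becomes 1
  Position 19 ')': depth becomes 0
Maximum depth reached: 5

5


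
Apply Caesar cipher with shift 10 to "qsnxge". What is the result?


Caesar cipher: shift "qsnxge" by 10
  'q' (pos 16) + 10 = pos 0 = 'a'
  's' (pos 18) + 10 = pos 2 = 'c'
  'n' (pos 13) + 10 = pos 23 = 'x'
  'x' (pos 23) + 10 = pos 7 = 'h'
  'g' (pos 6) + 10 = pos 16 = 'q'
  'e' (pos 4) + 10 = pos 14 = 'o'
Result: acxhqo

acxhqo


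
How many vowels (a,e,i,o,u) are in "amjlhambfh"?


Input: amjlhambfh
Checking each character:
  'a' at position 0: vowel (running total: 1)
  'm' at position 1: consonant
  'j' at position 2: consonant
  'l' at position 3: consonant
  'h' at position 4: consonant
  'a' at position 5: vowel (running total: 2)
  'm' at position 6: consonant
  'b' at position 7: consonant
  'f' at position 8: consonant
  'h' at position 9: consonant
Total vowels: 2

2


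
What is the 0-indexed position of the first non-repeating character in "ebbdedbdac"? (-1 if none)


Input: ebbdedbdac
Character frequencies:
  'a': 1
  'b': 3
  'c': 1
  'd': 3
  'e': 2
Scanning left to right for freq == 1:
  Position 0 ('e'): freq=2, skip
  Position 1 ('b'): freq=3, skip
  Position 2 ('b'): freq=3, skip
  Position 3 ('d'): freq=3, skip
  Position 4 ('e'): freq=2, skip
  Position 5 ('d'): freq=3, skip
  Position 6 ('b'): freq=3, skip
  Position 7 ('d'): freq=3, skip
  Position 8 ('a'): unique! => answer = 8

8


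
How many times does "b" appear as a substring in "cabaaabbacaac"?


Searching for "b" in "cabaaabbacaac"
Scanning each position:
  Position 0: "c" => no
  Position 1: "a" => no
  Position 2: "b" => MATCH
  Position 3: "a" => no
  Position 4: "a" => no
  Position 5: "a" => no
  Position 6: "b" => MATCH
  Position 7: "b" => MATCH
  Position 8: "a" => no
  Position 9: "c" => no
  Position 10: "a" => no
  Position 11: "a" => no
  Position 12: "c" => no
Total occurrences: 3

3


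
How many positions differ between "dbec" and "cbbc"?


Comparing "dbec" and "cbbc" position by position:
  Position 0: 'd' vs 'c' => DIFFER
  Position 1: 'b' vs 'b' => same
  Position 2: 'e' vs 'b' => DIFFER
  Position 3: 'c' vs 'c' => same
Positions that differ: 2

2


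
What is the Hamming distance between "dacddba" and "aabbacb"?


Comparing "dacddba" and "aabbacb" position by position:
  Position 0: 'd' vs 'a' => differ
  Position 1: 'a' vs 'a' => same
  Position 2: 'c' vs 'b' => differ
  Position 3: 'd' vs 'b' => differ
  Position 4: 'd' vs 'a' => differ
  Position 5: 'b' vs 'c' => differ
  Position 6: 'a' vs 'b' => differ
Total differences (Hamming distance): 6

6


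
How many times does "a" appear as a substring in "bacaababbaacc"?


Searching for "a" in "bacaababbaacc"
Scanning each position:
  Position 0: "b" => no
  Position 1: "a" => MATCH
  Position 2: "c" => no
  Position 3: "a" => MATCH
  Position 4: "a" => MATCH
  Position 5: "b" => no
  Position 6: "a" => MATCH
  Position 7: "b" => no
  Position 8: "b" => no
  Position 9: "a" => MATCH
  Position 10: "a" => MATCH
  Position 11: "c" => no
  Position 12: "c" => no
Total occurrences: 6

6


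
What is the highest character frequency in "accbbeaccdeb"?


Input: accbbeaccdeb
Character counts:
  'a': 2
  'b': 3
  'c': 4
  'd': 1
  'e': 2
Maximum frequency: 4

4


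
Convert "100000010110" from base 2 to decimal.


Input: "100000010110" in base 2
Positional expansion:
  Digit '1' (value 1) x 2^11 = 2048
  Digit '0' (value 0) x 2^10 = 0
  Digit '0' (value 0) x 2^9 = 0
  Digit '0' (value 0) x 2^8 = 0
  Digit '0' (value 0) x 2^7 = 0
  Digit '0' (value 0) x 2^6 = 0
  Digit '0' (value 0) x 2^5 = 0
  Digit '1' (value 1) x 2^4 = 16
  Digit '0' (value 0) x 2^3 = 0
  Digit '1' (value 1) x 2^2 = 4
  Digit '1' (value 1) x 2^1 = 2
  Digit '0' (value 0) x 2^0 = 0
Sum = 2070

2070


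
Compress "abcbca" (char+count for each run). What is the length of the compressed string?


Input: abcbca
Runs:
  'a' x 1 => "a1"
  'b' x 1 => "b1"
  'c' x 1 => "c1"
  'b' x 1 => "b1"
  'c' x 1 => "c1"
  'a' x 1 => "a1"
Compressed: "a1b1c1b1c1a1"
Compressed length: 12

12


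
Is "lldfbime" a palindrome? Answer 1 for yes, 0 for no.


Input: lldfbime
Reversed: emibfdll
  Compare pos 0 ('l') with pos 7 ('e'): MISMATCH
  Compare pos 1 ('l') with pos 6 ('m'): MISMATCH
  Compare pos 2 ('d') with pos 5 ('i'): MISMATCH
  Compare pos 3 ('f') with pos 4 ('b'): MISMATCH
Result: not a palindrome

0


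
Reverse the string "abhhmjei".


Input: abhhmjei
Reading characters right to left:
  Position 7: 'i'
  Position 6: 'e'
  Position 5: 'j'
  Position 4: 'm'
  Position 3: 'h'
  Position 2: 'h'
  Position 1: 'b'
  Position 0: 'a'
Reversed: iejmhhba

iejmhhba


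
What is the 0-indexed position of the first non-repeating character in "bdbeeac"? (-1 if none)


Input: bdbeeac
Character frequencies:
  'a': 1
  'b': 2
  'c': 1
  'd': 1
  'e': 2
Scanning left to right for freq == 1:
  Position 0 ('b'): freq=2, skip
  Position 1 ('d'): unique! => answer = 1

1


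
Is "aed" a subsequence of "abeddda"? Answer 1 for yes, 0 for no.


Check if "aed" is a subsequence of "abeddda"
Greedy scan:
  Position 0 ('a'): matches sub[0] = 'a'
  Position 1 ('b'): no match needed
  Position 2 ('e'): matches sub[1] = 'e'
  Position 3 ('d'): matches sub[2] = 'd'
  Position 4 ('d'): no match needed
  Position 5 ('d'): no match needed
  Position 6 ('a'): no match needed
All 3 characters matched => is a subsequence

1


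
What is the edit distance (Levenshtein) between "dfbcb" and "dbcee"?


Computing edit distance: "dfbcb" -> "dbcee"
DP table:
           d    b    c    e    e
      0    1    2    3    4    5
  d   1    0    1    2    3    4
  f   2    1    1    2    3    4
  b   3    2    1    2    3    4
  c   4    3    2    1    2    3
  b   5    4    3    2    2    3
Edit distance = dp[5][5] = 3

3


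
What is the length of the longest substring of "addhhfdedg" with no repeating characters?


Input: "addhhfdedg"
Sliding window (track last position of each char):
  Position 0 ('a'): window [0,0] length 1 -- new best
  Position 1 ('d'): window [0,1] length 2 -- new best
  Position 2 ('d'): repeat (last at 1), move window start to 2
  Position 2 ('d'): window [2,2] length 1
  Position 3 ('h'): window [2,3] length 2
  Position 4 ('h'): repeat (last at 3), move window start to 4
  Position 4 ('h'): window [4,4] length 1
  Position 5 ('f'): window [4,5] length 2
  Position 6 ('d'): window [4,6] length 3 -- new best
  Position 7 ('e'): window [4,7] length 4 -- new best
  Position 8 ('d'): repeat (last at 6), move window start to 7
  Position 8 ('d'): window [7,8] length 2
  Position 9 ('g'): window [7,9] length 3
Longest substring with no repeats: "hfde" with length 4

4


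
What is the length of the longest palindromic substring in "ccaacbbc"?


Input: "ccaacbbc"
Checking substrings for palindromes:
  [1:5] "caac" (len 4) => palindrome
  [4:8] "cbbc" (len 4) => palindrome
  [0:2] "cc" (len 2) => palindrome
  [2:4] "aa" (len 2) => palindrome
  [5:7] "bb" (len 2) => palindrome
Longest palindromic substring: "caac" with length 4

4


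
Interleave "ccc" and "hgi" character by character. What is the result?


Interleaving "ccc" and "hgi":
  Position 0: 'c' from first, 'h' from second => "ch"
  Position 1: 'c' from first, 'g' from second => "cg"
  Position 2: 'c' from first, 'i' from second => "ci"
Result: chcgci

chcgci


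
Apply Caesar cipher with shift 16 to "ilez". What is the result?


Caesar cipher: shift "ilez" by 16
  'i' (pos 8) + 16 = pos 24 = 'y'
  'l' (pos 11) + 16 = pos 1 = 'b'
  'e' (pos 4) + 16 = pos 20 = 'u'
  'z' (pos 25) + 16 = pos 15 = 'p'
Result: ybup

ybup


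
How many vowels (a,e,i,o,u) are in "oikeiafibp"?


Input: oikeiafibp
Checking each character:
  'o' at position 0: vowel (running total: 1)
  'i' at position 1: vowel (running total: 2)
  'k' at position 2: consonant
  'e' at position 3: vowel (running total: 3)
  'i' at position 4: vowel (running total: 4)
  'a' at position 5: vowel (running total: 5)
  'f' at position 6: consonant
  'i' at position 7: vowel (running total: 6)
  'b' at position 8: consonant
  'p' at position 9: consonant
Total vowels: 6

6


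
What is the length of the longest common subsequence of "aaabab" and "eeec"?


LCS of "aaabab" and "eeec"
DP table:
           e    e    e    c
      0    0    0    0    0
  a   0    0    0    0    0
  a   0    0    0    0    0
  a   0    0    0    0    0
  b   0    0    0    0    0
  a   0    0    0    0    0
  b   0    0    0    0    0
LCS length = dp[6][4] = 0

0


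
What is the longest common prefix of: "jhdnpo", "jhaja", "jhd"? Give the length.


Words: jhdnpo, jhaja, jhd
  Position 0: all 'j' => match
  Position 1: all 'h' => match
  Position 2: ('d', 'a', 'd') => mismatch, stop
LCP = "jh" (length 2)

2


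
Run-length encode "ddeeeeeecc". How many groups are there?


Input: ddeeeeeecc
Scanning for consecutive runs:
  Group 1: 'd' x 2 (positions 0-1)
  Group 2: 'e' x 6 (positions 2-7)
  Group 3: 'c' x 2 (positions 8-9)
Total groups: 3

3


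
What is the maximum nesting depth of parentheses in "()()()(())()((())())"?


Input: "()()()(())()((())())"
Tracking depth:
  Position 0 '(': depth becomes 1
  Position 1 ')': depth becomes 0
  Position 2 '(': depth becomes 1
  Position 3 ')': depth becomes 0
  Position 4 '(': depth becomes 1
  Position 5 ')': depth becomes 0
  Position 6 '(': depth becomes 1
  Position 7 '(': depth becomes 2
  Position 8 ')': depth becomes 1
  Position 9 ')': depth becomes 0
  Position 10 '(': depth becomes 1
  Position 11 ')': depth becomes 0
  Position 12 '(': depth becomes 1
  Position 13 '(': depth becomes 2
  Position 14 '(': depth becomes 3
  Position 15 ')': depth becomes 2
  Position 16 ')': depth becomes 1
  Position 17 '(': depth becomes 2
  Position 18 ')': depth becomes 1
  Position 19 ')': depth becomes 0
Maximum depth reached: 3

3


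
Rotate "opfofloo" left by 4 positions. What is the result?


Input: "opfofloo", rotate left by 4
First 4 characters: "opfo"
Remaining characters: "floo"
Concatenate remaining + first: "floo" + "opfo" = "flooopfo"

flooopfo


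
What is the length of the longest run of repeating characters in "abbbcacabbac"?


Input: "abbbcacabbac"
Scanning for longest run:
  Position 1 ('b'): new char, reset run to 1
  Position 2 ('b'): continues run of 'b', length=2
  Position 3 ('b'): continues run of 'b', length=3
  Position 4 ('c'): new char, reset run to 1
  Position 5 ('a'): new char, reset run to 1
  Position 6 ('c'): new char, reset run to 1
  Position 7 ('a'): new char, reset run to 1
  Position 8 ('b'): new char, reset run to 1
  Position 9 ('b'): continues run of 'b', length=2
  Position 10 ('a'): new char, reset run to 1
  Position 11 ('c'): new char, reset run to 1
Longest run: 'b' with length 3

3


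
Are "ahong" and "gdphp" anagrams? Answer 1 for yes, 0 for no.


Strings: "ahong", "gdphp"
Sorted first:  aghno
Sorted second: dghpp
Differ at position 0: 'a' vs 'd' => not anagrams

0


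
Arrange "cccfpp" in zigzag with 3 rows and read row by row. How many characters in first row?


Zigzag "cccfpp" into 3 rows:
Placing characters:
  'c' => row 0
  'c' => row 1
  'c' => row 2
  'f' => row 1
  'p' => row 0
  'p' => row 1
Rows:
  Row 0: "cp"
  Row 1: "cfp"
  Row 2: "c"
First row length: 2

2


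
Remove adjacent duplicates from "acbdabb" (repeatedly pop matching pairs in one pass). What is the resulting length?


Input: acbdabb
Stack-based adjacent duplicate removal:
  Read 'a': push. Stack: a
  Read 'c': push. Stack: ac
  Read 'b': push. Stack: acb
  Read 'd': push. Stack: acbd
  Read 'a': push. Stack: acbda
  Read 'b': push. Stack: acbdab
  Read 'b': matches stack top 'b' => pop. Stack: acbda
Final stack: "acbda" (length 5)

5


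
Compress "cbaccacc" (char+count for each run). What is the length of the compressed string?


Input: cbaccacc
Runs:
  'c' x 1 => "c1"
  'b' x 1 => "b1"
  'a' x 1 => "a1"
  'c' x 2 => "c2"
  'a' x 1 => "a1"
  'c' x 2 => "c2"
Compressed: "c1b1a1c2a1c2"
Compressed length: 12

12


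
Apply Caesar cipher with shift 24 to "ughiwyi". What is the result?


Caesar cipher: shift "ughiwyi" by 24
  'u' (pos 20) + 24 = pos 18 = 's'
  'g' (pos 6) + 24 = pos 4 = 'e'
  'h' (pos 7) + 24 = pos 5 = 'f'
  'i' (pos 8) + 24 = pos 6 = 'g'
  'w' (pos 22) + 24 = pos 20 = 'u'
  'y' (pos 24) + 24 = pos 22 = 'w'
  'i' (pos 8) + 24 = pos 6 = 'g'
Result: sefguwg

sefguwg


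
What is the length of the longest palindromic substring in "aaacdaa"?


Input: "aaacdaa"
Checking substrings for palindromes:
  [0:3] "aaa" (len 3) => palindrome
  [0:2] "aa" (len 2) => palindrome
  [1:3] "aa" (len 2) => palindrome
  [5:7] "aa" (len 2) => palindrome
Longest palindromic substring: "aaa" with length 3

3


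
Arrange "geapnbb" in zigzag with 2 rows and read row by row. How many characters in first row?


Zigzag "geapnbb" into 2 rows:
Placing characters:
  'g' => row 0
  'e' => row 1
  'a' => row 0
  'p' => row 1
  'n' => row 0
  'b' => row 1
  'b' => row 0
Rows:
  Row 0: "ganb"
  Row 1: "epb"
First row length: 4

4


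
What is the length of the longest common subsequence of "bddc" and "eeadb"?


LCS of "bddc" and "eeadb"
DP table:
           e    e    a    d    b
      0    0    0    0    0    0
  b   0    0    0    0    0    1
  d   0    0    0    0    1    1
  d   0    0    0    0    1    1
  c   0    0    0    0    1    1
LCS length = dp[4][5] = 1

1


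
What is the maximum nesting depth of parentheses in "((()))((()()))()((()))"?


Input: "((()))((()()))()((()))"
Tracking depth:
  Position 0 '(': depth becomes 1
  Position 1 '(': depth becomes 2
  Position 2 '(': depth becomes 3
  Position 3 ')': depth becomes 2
  Position 4 ')': depth becomes 1
  Position 5 ')': depth becomes 0
  Position 6 '(': depth becomes 1
  Position 7 '(': depth becomes 2
  Position 8 '(': depth becomes 3
  Position 9 ')': depth becomes 2
  Position 10 '(': depth becomes 3
  Position 11 ')': depth becomes 2
  Position 12 ')': depth becomes 1
  Position 13 ')': depth becomes 0
  Position 14 '(': depth becomes 1
  Position 15 ')': depth becomes 0
  Position 16 '(': depth becomes 1
  Position 17 '(': depth becomes 2
  Position 18 '(': depth becomes 3
  Position 19 ')': depth becomes 2
  Position 20 ')': depth becomes 1
  Position 21 ')': depth becomes 0
Maximum depth reached: 3

3


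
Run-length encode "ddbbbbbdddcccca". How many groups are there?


Input: ddbbbbbdddcccca
Scanning for consecutive runs:
  Group 1: 'd' x 2 (positions 0-1)
  Group 2: 'b' x 5 (positions 2-6)
  Group 3: 'd' x 3 (positions 7-9)
  Group 4: 'c' x 4 (positions 10-13)
  Group 5: 'a' x 1 (positions 14-14)
Total groups: 5

5


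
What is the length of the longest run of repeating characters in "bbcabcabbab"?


Input: "bbcabcabbab"
Scanning for longest run:
  Position 1 ('b'): continues run of 'b', length=2
  Position 2 ('c'): new char, reset run to 1
  Position 3 ('a'): new char, reset run to 1
  Position 4 ('b'): new char, reset run to 1
  Position 5 ('c'): new char, reset run to 1
  Position 6 ('a'): new char, reset run to 1
  Position 7 ('b'): new char, reset run to 1
  Position 8 ('b'): continues run of 'b', length=2
  Position 9 ('a'): new char, reset run to 1
  Position 10 ('b'): new char, reset run to 1
Longest run: 'b' with length 2

2


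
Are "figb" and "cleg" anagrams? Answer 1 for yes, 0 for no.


Strings: "figb", "cleg"
Sorted first:  bfgi
Sorted second: cegl
Differ at position 0: 'b' vs 'c' => not anagrams

0


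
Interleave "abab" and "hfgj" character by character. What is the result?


Interleaving "abab" and "hfgj":
  Position 0: 'a' from first, 'h' from second => "ah"
  Position 1: 'b' from first, 'f' from second => "bf"
  Position 2: 'a' from first, 'g' from second => "ag"
  Position 3: 'b' from first, 'j' from second => "bj"
Result: ahbfagbj

ahbfagbj


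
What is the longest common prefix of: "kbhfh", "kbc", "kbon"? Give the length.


Words: kbhfh, kbc, kbon
  Position 0: all 'k' => match
  Position 1: all 'b' => match
  Position 2: ('h', 'c', 'o') => mismatch, stop
LCP = "kb" (length 2)

2


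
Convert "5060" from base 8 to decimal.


Input: "5060" in base 8
Positional expansion:
  Digit '5' (value 5) x 8^3 = 2560
  Digit '0' (value 0) x 8^2 = 0
  Digit '6' (value 6) x 8^1 = 48
  Digit '0' (value 0) x 8^0 = 0
Sum = 2608

2608


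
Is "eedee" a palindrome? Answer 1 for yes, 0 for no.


Input: eedee
Reversed: eedee
  Compare pos 0 ('e') with pos 4 ('e'): match
  Compare pos 1 ('e') with pos 3 ('e'): match
Result: palindrome

1


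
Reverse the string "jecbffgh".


Input: jecbffgh
Reading characters right to left:
  Position 7: 'h'
  Position 6: 'g'
  Position 5: 'f'
  Position 4: 'f'
  Position 3: 'b'
  Position 2: 'c'
  Position 1: 'e'
  Position 0: 'j'
Reversed: hgffbcej

hgffbcej


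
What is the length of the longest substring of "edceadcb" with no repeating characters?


Input: "edceadcb"
Sliding window (track last position of each char):
  Position 0 ('e'): window [0,0] length 1 -- new best
  Position 1 ('d'): window [0,1] length 2 -- new best
  Position 2 ('c'): window [0,2] length 3 -- new best
  Position 3 ('e'): repeat (last at 0), move window start to 1
  Position 3 ('e'): window [1,3] length 3
  Position 4 ('a'): window [1,4] length 4 -- new best
  Position 5 ('d'): repeat (last at 1), move window start to 2
  Position 5 ('d'): window [2,5] length 4
  Position 6 ('c'): repeat (last at 2), move window start to 3
  Position 6 ('c'): window [3,6] length 4
  Position 7 ('b'): window [3,7] length 5 -- new best
Longest substring with no repeats: "eadcb" with length 5

5


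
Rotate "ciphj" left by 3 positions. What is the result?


Input: "ciphj", rotate left by 3
First 3 characters: "cip"
Remaining characters: "hj"
Concatenate remaining + first: "hj" + "cip" = "hjcip"

hjcip


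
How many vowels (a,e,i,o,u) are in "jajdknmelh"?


Input: jajdknmelh
Checking each character:
  'j' at position 0: consonant
  'a' at position 1: vowel (running total: 1)
  'j' at position 2: consonant
  'd' at position 3: consonant
  'k' at position 4: consonant
  'n' at position 5: consonant
  'm' at position 6: consonant
  'e' at position 7: vowel (running total: 2)
  'l' at position 8: consonant
  'h' at position 9: consonant
Total vowels: 2

2


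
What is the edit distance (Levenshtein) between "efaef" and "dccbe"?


Computing edit distance: "efaef" -> "dccbe"
DP table:
           d    c    c    b    e
      0    1    2    3    4    5
  e   1    1    2    3    4    4
  f   2    2    2    3    4    5
  a   3    3    3    3    4    5
  e   4    4    4    4    4    4
  f   5    5    5    5    5    5
Edit distance = dp[5][5] = 5

5


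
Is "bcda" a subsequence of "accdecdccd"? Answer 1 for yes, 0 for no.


Check if "bcda" is a subsequence of "accdecdccd"
Greedy scan:
  Position 0 ('a'): no match needed
  Position 1 ('c'): no match needed
  Position 2 ('c'): no match needed
  Position 3 ('d'): no match needed
  Position 4 ('e'): no match needed
  Position 5 ('c'): no match needed
  Position 6 ('d'): no match needed
  Position 7 ('c'): no match needed
  Position 8 ('c'): no match needed
  Position 9 ('d'): no match needed
Only matched 0/4 characters => not a subsequence

0


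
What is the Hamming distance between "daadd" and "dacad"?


Comparing "daadd" and "dacad" position by position:
  Position 0: 'd' vs 'd' => same
  Position 1: 'a' vs 'a' => same
  Position 2: 'a' vs 'c' => differ
  Position 3: 'd' vs 'a' => differ
  Position 4: 'd' vs 'd' => same
Total differences (Hamming distance): 2

2


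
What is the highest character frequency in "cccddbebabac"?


Input: cccddbebabac
Character counts:
  'a': 2
  'b': 3
  'c': 4
  'd': 2
  'e': 1
Maximum frequency: 4

4


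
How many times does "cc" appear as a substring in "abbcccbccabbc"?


Searching for "cc" in "abbcccbccabbc"
Scanning each position:
  Position 0: "ab" => no
  Position 1: "bb" => no
  Position 2: "bc" => no
  Position 3: "cc" => MATCH
  Position 4: "cc" => MATCH
  Position 5: "cb" => no
  Position 6: "bc" => no
  Position 7: "cc" => MATCH
  Position 8: "ca" => no
  Position 9: "ab" => no
  Position 10: "bb" => no
  Position 11: "bc" => no
Total occurrences: 3

3


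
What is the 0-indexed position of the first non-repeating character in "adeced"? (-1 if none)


Input: adeced
Character frequencies:
  'a': 1
  'c': 1
  'd': 2
  'e': 2
Scanning left to right for freq == 1:
  Position 0 ('a'): unique! => answer = 0

0


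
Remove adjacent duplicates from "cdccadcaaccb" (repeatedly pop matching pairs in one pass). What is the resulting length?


Input: cdccadcaaccb
Stack-based adjacent duplicate removal:
  Read 'c': push. Stack: c
  Read 'd': push. Stack: cd
  Read 'c': push. Stack: cdc
  Read 'c': matches stack top 'c' => pop. Stack: cd
  Read 'a': push. Stack: cda
  Read 'd': push. Stack: cdad
  Read 'c': push. Stack: cdadc
  Read 'a': push. Stack: cdadca
  Read 'a': matches stack top 'a' => pop. Stack: cdadc
  Read 'c': matches stack top 'c' => pop. Stack: cdad
  Read 'c': push. Stack: cdadc
  Read 'b': push. Stack: cdadcb
Final stack: "cdadcb" (length 6)

6


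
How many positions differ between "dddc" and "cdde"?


Comparing "dddc" and "cdde" position by position:
  Position 0: 'd' vs 'c' => DIFFER
  Position 1: 'd' vs 'd' => same
  Position 2: 'd' vs 'd' => same
  Position 3: 'c' vs 'e' => DIFFER
Positions that differ: 2

2


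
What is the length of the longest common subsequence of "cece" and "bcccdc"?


LCS of "cece" and "bcccdc"
DP table:
           b    c    c    c    d    c
      0    0    0    0    0    0    0
  c   0    0    1    1    1    1    1
  e   0    0    1    1    1    1    1
  c   0    0    1    2    2    2    2
  e   0    0    1    2    2    2    2
LCS length = dp[4][6] = 2

2


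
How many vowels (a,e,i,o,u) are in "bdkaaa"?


Input: bdkaaa
Checking each character:
  'b' at position 0: consonant
  'd' at position 1: consonant
  'k' at position 2: consonant
  'a' at position 3: vowel (running total: 1)
  'a' at position 4: vowel (running total: 2)
  'a' at position 5: vowel (running total: 3)
Total vowels: 3

3


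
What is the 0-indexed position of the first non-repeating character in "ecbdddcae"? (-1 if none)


Input: ecbdddcae
Character frequencies:
  'a': 1
  'b': 1
  'c': 2
  'd': 3
  'e': 2
Scanning left to right for freq == 1:
  Position 0 ('e'): freq=2, skip
  Position 1 ('c'): freq=2, skip
  Position 2 ('b'): unique! => answer = 2

2


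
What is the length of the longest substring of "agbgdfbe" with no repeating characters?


Input: "agbgdfbe"
Sliding window (track last position of each char):
  Position 0 ('a'): window [0,0] length 1 -- new best
  Position 1 ('g'): window [0,1] length 2 -- new best
  Position 2 ('b'): window [0,2] length 3 -- new best
  Position 3 ('g'): repeat (last at 1), move window start to 2
  Position 3 ('g'): window [2,3] length 2
  Position 4 ('d'): window [2,4] length 3
  Position 5 ('f'): window [2,5] length 4 -- new best
  Position 6 ('b'): repeat (last at 2), move window start to 3
  Position 6 ('b'): window [3,6] length 4
  Position 7 ('e'): window [3,7] length 5 -- new best
Longest substring with no repeats: "gdfbe" with length 5

5


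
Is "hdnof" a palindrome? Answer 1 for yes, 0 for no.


Input: hdnof
Reversed: fondh
  Compare pos 0 ('h') with pos 4 ('f'): MISMATCH
  Compare pos 1 ('d') with pos 3 ('o'): MISMATCH
Result: not a palindrome

0


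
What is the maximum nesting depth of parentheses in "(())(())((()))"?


Input: "(())(())((()))"
Tracking depth:
  Position 0 '(': depth becomes 1
  Position 1 '(': depth becomes 2
  Position 2 ')': depth becomes 1
  Position 3 ')': depth becomes 0
  Position 4 '(': depth becomes 1
  Position 5 '(': depth becomes 2
  Position 6 ')': depth becomes 1
  Position 7 ')': depth becomes 0
  Position 8 '(': depth becomes 1
  Position 9 '(': depth becomes 2
  Position 10 '(': depth becomes 3
  Position 11 ')': depth becomes 2
  Position 12 ')': depth becomes 1
  Position 13 ')': depth becomes 0
Maximum depth reached: 3

3


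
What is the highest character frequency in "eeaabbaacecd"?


Input: eeaabbaacecd
Character counts:
  'a': 4
  'b': 2
  'c': 2
  'd': 1
  'e': 3
Maximum frequency: 4

4


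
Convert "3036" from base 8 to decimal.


Input: "3036" in base 8
Positional expansion:
  Digit '3' (value 3) x 8^3 = 1536
  Digit '0' (value 0) x 8^2 = 0
  Digit '3' (value 3) x 8^1 = 24
  Digit '6' (value 6) x 8^0 = 6
Sum = 1566

1566


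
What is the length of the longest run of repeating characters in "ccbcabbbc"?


Input: "ccbcabbbc"
Scanning for longest run:
  Position 1 ('c'): continues run of 'c', length=2
  Position 2 ('b'): new char, reset run to 1
  Position 3 ('c'): new char, reset run to 1
  Position 4 ('a'): new char, reset run to 1
  Position 5 ('b'): new char, reset run to 1
  Position 6 ('b'): continues run of 'b', length=2
  Position 7 ('b'): continues run of 'b', length=3
  Position 8 ('c'): new char, reset run to 1
Longest run: 'b' with length 3

3


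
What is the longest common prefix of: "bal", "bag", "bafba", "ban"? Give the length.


Words: bal, bag, bafba, ban
  Position 0: all 'b' => match
  Position 1: all 'a' => match
  Position 2: ('l', 'g', 'f', 'n') => mismatch, stop
LCP = "ba" (length 2)

2


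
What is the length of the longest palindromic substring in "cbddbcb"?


Input: "cbddbcb"
Checking substrings for palindromes:
  [0:6] "cbddbc" (len 6) => palindrome
  [1:5] "bddb" (len 4) => palindrome
  [4:7] "bcb" (len 3) => palindrome
  [2:4] "dd" (len 2) => palindrome
Longest palindromic substring: "cbddbc" with length 6

6


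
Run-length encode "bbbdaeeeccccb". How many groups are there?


Input: bbbdaeeeccccb
Scanning for consecutive runs:
  Group 1: 'b' x 3 (positions 0-2)
  Group 2: 'd' x 1 (positions 3-3)
  Group 3: 'a' x 1 (positions 4-4)
  Group 4: 'e' x 3 (positions 5-7)
  Group 5: 'c' x 4 (positions 8-11)
  Group 6: 'b' x 1 (positions 12-12)
Total groups: 6

6


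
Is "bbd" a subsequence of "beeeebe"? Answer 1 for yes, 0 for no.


Check if "bbd" is a subsequence of "beeeebe"
Greedy scan:
  Position 0 ('b'): matches sub[0] = 'b'
  Position 1 ('e'): no match needed
  Position 2 ('e'): no match needed
  Position 3 ('e'): no match needed
  Position 4 ('e'): no match needed
  Position 5 ('b'): matches sub[1] = 'b'
  Position 6 ('e'): no match needed
Only matched 2/3 characters => not a subsequence

0


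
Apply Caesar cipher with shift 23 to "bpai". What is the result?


Caesar cipher: shift "bpai" by 23
  'b' (pos 1) + 23 = pos 24 = 'y'
  'p' (pos 15) + 23 = pos 12 = 'm'
  'a' (pos 0) + 23 = pos 23 = 'x'
  'i' (pos 8) + 23 = pos 5 = 'f'
Result: ymxf

ymxf


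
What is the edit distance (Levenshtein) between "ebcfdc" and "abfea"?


Computing edit distance: "ebcfdc" -> "abfea"
DP table:
           a    b    f    e    a
      0    1    2    3    4    5
  e   1    1    2    3    3    4
  b   2    2    1    2    3    4
  c   3    3    2    2    3    4
  f   4    4    3    2    3    4
  d   5    5    4    3    3    4
  c   6    6    5    4    4    4
Edit distance = dp[6][5] = 4

4


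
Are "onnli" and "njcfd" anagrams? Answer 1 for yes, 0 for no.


Strings: "onnli", "njcfd"
Sorted first:  ilnno
Sorted second: cdfjn
Differ at position 0: 'i' vs 'c' => not anagrams

0


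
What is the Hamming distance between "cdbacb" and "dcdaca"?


Comparing "cdbacb" and "dcdaca" position by position:
  Position 0: 'c' vs 'd' => differ
  Position 1: 'd' vs 'c' => differ
  Position 2: 'b' vs 'd' => differ
  Position 3: 'a' vs 'a' => same
  Position 4: 'c' vs 'c' => same
  Position 5: 'b' vs 'a' => differ
Total differences (Hamming distance): 4

4


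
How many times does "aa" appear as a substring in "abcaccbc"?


Searching for "aa" in "abcaccbc"
Scanning each position:
  Position 0: "ab" => no
  Position 1: "bc" => no
  Position 2: "ca" => no
  Position 3: "ac" => no
  Position 4: "cc" => no
  Position 5: "cb" => no
  Position 6: "bc" => no
Total occurrences: 0

0


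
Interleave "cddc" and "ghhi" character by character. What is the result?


Interleaving "cddc" and "ghhi":
  Position 0: 'c' from first, 'g' from second => "cg"
  Position 1: 'd' from first, 'h' from second => "dh"
  Position 2: 'd' from first, 'h' from second => "dh"
  Position 3: 'c' from first, 'i' from second => "ci"
Result: cgdhdhci

cgdhdhci


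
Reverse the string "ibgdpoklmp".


Input: ibgdpoklmp
Reading characters right to left:
  Position 9: 'p'
  Position 8: 'm'
  Position 7: 'l'
  Position 6: 'k'
  Position 5: 'o'
  Position 4: 'p'
  Position 3: 'd'
  Position 2: 'g'
  Position 1: 'b'
  Position 0: 'i'
Reversed: pmlkopdgbi

pmlkopdgbi


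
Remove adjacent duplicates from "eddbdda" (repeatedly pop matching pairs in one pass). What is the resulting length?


Input: eddbdda
Stack-based adjacent duplicate removal:
  Read 'e': push. Stack: e
  Read 'd': push. Stack: ed
  Read 'd': matches stack top 'd' => pop. Stack: e
  Read 'b': push. Stack: eb
  Read 'd': push. Stack: ebd
  Read 'd': matches stack top 'd' => pop. Stack: eb
  Read 'a': push. Stack: eba
Final stack: "eba" (length 3)

3


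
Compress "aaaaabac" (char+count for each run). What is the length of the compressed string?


Input: aaaaabac
Runs:
  'a' x 5 => "a5"
  'b' x 1 => "b1"
  'a' x 1 => "a1"
  'c' x 1 => "c1"
Compressed: "a5b1a1c1"
Compressed length: 8

8


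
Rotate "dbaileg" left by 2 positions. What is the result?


Input: "dbaileg", rotate left by 2
First 2 characters: "db"
Remaining characters: "aileg"
Concatenate remaining + first: "aileg" + "db" = "ailegdb"

ailegdb


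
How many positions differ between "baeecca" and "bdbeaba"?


Comparing "baeecca" and "bdbeaba" position by position:
  Position 0: 'b' vs 'b' => same
  Position 1: 'a' vs 'd' => DIFFER
  Position 2: 'e' vs 'b' => DIFFER
  Position 3: 'e' vs 'e' => same
  Position 4: 'c' vs 'a' => DIFFER
  Position 5: 'c' vs 'b' => DIFFER
  Position 6: 'a' vs 'a' => same
Positions that differ: 4

4


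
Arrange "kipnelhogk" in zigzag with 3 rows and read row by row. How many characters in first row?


Zigzag "kipnelhogk" into 3 rows:
Placing characters:
  'k' => row 0
  'i' => row 1
  'p' => row 2
  'n' => row 1
  'e' => row 0
  'l' => row 1
  'h' => row 2
  'o' => row 1
  'g' => row 0
  'k' => row 1
Rows:
  Row 0: "keg"
  Row 1: "inlok"
  Row 2: "ph"
First row length: 3

3


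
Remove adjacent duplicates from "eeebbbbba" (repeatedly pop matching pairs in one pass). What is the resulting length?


Input: eeebbbbba
Stack-based adjacent duplicate removal:
  Read 'e': push. Stack: e
  Read 'e': matches stack top 'e' => pop. Stack: (empty)
  Read 'e': push. Stack: e
  Read 'b': push. Stack: eb
  Read 'b': matches stack top 'b' => pop. Stack: e
  Read 'b': push. Stack: eb
  Read 'b': matches stack top 'b' => pop. Stack: e
  Read 'b': push. Stack: eb
  Read 'a': push. Stack: eba
Final stack: "eba" (length 3)

3


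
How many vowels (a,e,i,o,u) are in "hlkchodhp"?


Input: hlkchodhp
Checking each character:
  'h' at position 0: consonant
  'l' at position 1: consonant
  'k' at position 2: consonant
  'c' at position 3: consonant
  'h' at position 4: consonant
  'o' at position 5: vowel (running total: 1)
  'd' at position 6: consonant
  'h' at position 7: consonant
  'p' at position 8: consonant
Total vowels: 1

1


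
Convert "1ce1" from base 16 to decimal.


Input: "1ce1" in base 16
Positional expansion:
  Digit '1' (value 1) x 16^3 = 4096
  Digit 'c' (value 12) x 16^2 = 3072
  Digit 'e' (value 14) x 16^1 = 224
  Digit '1' (value 1) x 16^0 = 1
Sum = 7393

7393


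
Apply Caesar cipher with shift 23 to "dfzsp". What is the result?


Caesar cipher: shift "dfzsp" by 23
  'd' (pos 3) + 23 = pos 0 = 'a'
  'f' (pos 5) + 23 = pos 2 = 'c'
  'z' (pos 25) + 23 = pos 22 = 'w'
  's' (pos 18) + 23 = pos 15 = 'p'
  'p' (pos 15) + 23 = pos 12 = 'm'
Result: acwpm

acwpm
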